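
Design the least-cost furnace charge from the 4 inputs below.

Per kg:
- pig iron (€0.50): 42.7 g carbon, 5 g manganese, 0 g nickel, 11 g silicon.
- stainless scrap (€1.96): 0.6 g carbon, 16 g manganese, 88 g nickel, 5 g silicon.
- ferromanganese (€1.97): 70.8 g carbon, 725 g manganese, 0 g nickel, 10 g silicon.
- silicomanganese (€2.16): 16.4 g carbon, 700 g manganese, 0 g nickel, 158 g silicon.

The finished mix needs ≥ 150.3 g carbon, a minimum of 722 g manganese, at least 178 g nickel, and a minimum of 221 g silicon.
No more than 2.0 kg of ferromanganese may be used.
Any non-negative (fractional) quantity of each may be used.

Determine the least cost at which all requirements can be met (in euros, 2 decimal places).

Let x1 = kg of pig iron, x2 = kg of stainless scrap, x3 = kg of ferromanganese, x4 = kg of silicomanganese.
min 0.5x1 + 1.96x2 + 1.97x3 + 2.16x4 with:
  42.7x1 + 0.6x2 + 70.8x3 + 16.4x4 ≥ 150.3   (carbon)
  5x1 + 16x2 + 725x3 + 700x4 ≥ 722   (manganese)
  88x2 ≥ 178   (nickel)
  11x1 + 5x2 + 10x3 + 158x4 ≥ 221   (silicon)
  x3 ≤ 2
  x1, x2, x3, x4 ≥ 0.
At the optimum only pig iron, stainless scrap, silicomanganese are positive (ferromanganese = 0). There the carbon, nickel, silicon constraints are tight.
So pig iron = 3.061 kg, stainless scrap = 2.023 kg, silicomanganese = 1.122 kg.
Cost = 0.5·3.061 + 1.96·2.023 + 2.16·1.122 = 7.9191.

€7.92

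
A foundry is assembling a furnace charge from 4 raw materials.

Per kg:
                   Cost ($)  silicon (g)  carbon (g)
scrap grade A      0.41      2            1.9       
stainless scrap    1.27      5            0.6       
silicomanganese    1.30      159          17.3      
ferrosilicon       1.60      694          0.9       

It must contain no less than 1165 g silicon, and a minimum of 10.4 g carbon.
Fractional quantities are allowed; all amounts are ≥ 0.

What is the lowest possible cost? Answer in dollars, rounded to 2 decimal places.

$3.17

Let x1 = kg of scrap grade A, x2 = kg of stainless scrap, x3 = kg of silicomanganese, x4 = kg of ferrosilicon.
Minimize 0.41x1 + 1.27x2 + 1.3x3 + 1.6x4 subject to:
  2x1 + 5x2 + 159x3 + 694x4 ≥ 1165   (silicon)
  1.9x1 + 0.6x2 + 17.3x3 + 0.9x4 ≥ 10.4   (carbon)
  x1, x2, x3, x4 ≥ 0.
At the optimum only silicomanganese, ferrosilicon are positive (scrap grade A, stainless scrap = 0). Binding constraints: silicon and carbon.
Optimal quantities: silicomanganese = 0.52 kg, ferrosilicon = 1.56 kg.
Hence cost = 1.3·0.52 + 1.6·1.56 = $3.1720.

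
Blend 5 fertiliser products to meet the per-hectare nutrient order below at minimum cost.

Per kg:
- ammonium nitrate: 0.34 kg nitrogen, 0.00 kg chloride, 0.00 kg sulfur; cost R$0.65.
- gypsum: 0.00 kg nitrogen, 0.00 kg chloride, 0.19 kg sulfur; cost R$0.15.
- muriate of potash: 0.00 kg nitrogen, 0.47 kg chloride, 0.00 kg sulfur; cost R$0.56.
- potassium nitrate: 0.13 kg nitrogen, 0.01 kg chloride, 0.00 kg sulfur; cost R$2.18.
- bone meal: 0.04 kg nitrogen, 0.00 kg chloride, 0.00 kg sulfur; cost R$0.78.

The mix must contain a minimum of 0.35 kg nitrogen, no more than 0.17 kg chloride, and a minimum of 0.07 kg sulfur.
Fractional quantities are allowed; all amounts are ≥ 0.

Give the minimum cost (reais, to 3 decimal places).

R$0.724

Let x1 = kg of ammonium nitrate, x2 = kg of gypsum, x3 = kg of muriate of potash, x4 = kg of potassium nitrate, x5 = kg of bone meal.
Minimise 0.65x1 + 0.15x2 + 0.56x3 + 2.18x4 + 0.78x5 with:
  0.34x1 + 0.13x4 + 0.04x5 ≥ 0.35   (nitrogen)
  0.47x3 + 0.01x4 ≤ 0.17   (chloride)
  0.19x2 ≥ 0.07   (sulfur)
  x1, x2, x3, x4, x5 ≥ 0.
The minimum-cost mix takes nothing from muriate of potash, potassium nitrate, bone meal — only ammonium nitrate, gypsum. Binding constraints: nitrogen and sulfur.
That vertex is x1 = 1.029, x2 = 0.3684.
Hence cost = 0.65·1.029 + 0.15·0.3684 = R$0.72411.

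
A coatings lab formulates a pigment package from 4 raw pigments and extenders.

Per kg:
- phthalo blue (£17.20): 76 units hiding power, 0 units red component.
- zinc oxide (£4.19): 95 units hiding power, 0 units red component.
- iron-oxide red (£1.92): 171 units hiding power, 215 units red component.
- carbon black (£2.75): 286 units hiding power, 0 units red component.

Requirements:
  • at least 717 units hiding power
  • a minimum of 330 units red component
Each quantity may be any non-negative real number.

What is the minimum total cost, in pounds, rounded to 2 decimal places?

Let x1 = kg of phthalo blue, x2 = kg of zinc oxide, x3 = kg of iron-oxide red, x4 = kg of carbon black.
Minimize 17.2x1 + 4.19x2 + 1.92x3 + 2.75x4 s.t.:
  76x1 + 95x2 + 171x3 + 286x4 ≥ 717   (hiding power)
  215x3 ≥ 330   (red component)
  x1, x2, x3, x4 ≥ 0.
The optimal basis is {iron-oxide red, carbon black}; phthalo blue, zinc oxide drop out. Binding constraints: hiding power and red component.
Solving gives x3 = 1.535, x4 = 1.589.
Hence cost = 1.92·1.535 + 2.75·1.589 = £7.3170.

£7.32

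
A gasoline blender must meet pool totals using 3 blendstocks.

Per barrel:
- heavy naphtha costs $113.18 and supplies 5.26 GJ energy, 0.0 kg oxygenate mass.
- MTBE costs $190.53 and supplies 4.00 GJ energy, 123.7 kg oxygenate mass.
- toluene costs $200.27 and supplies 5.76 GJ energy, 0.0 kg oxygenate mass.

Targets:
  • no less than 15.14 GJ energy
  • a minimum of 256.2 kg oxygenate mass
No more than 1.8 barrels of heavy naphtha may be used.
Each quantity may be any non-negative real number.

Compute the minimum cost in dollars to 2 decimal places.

Treat it as an LP. Let x1 = barrels of heavy naphtha, x2 = barrels of MTBE, x3 = barrels of toluene.
Minimize 113.18x1 + 190.53x2 + 200.27x3 subject to:
  5.26x1 + 4x2 + 5.76x3 ≥ 15.14   (energy)
  123.7x2 ≥ 256.2   (oxygenate mass)
  x1 ≤ 1.8
  x1, x2, x3 ≥ 0.
The cheapest feasible vertex uses only heavy naphtha, MTBE; toluene is not used. There the energy and oxygenate mass constraints are tight.
That vertex is x1 = 1.30332, x2 = 2.07114.
Objective = 113.18·1.30332 + 190.53·2.07114 = 542.1241.

$542.12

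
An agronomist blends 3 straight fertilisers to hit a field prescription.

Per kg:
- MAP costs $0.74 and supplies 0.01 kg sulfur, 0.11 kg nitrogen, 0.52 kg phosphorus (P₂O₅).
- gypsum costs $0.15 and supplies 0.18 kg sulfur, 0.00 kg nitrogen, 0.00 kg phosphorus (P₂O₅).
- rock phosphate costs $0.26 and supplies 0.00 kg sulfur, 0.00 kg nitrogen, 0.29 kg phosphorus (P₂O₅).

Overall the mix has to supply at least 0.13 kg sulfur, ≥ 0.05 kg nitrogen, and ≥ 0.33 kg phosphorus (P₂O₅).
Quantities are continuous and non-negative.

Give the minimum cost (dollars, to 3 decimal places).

Let x1 = kg of MAP, x2 = kg of gypsum, x3 = kg of rock phosphate.
Minimize 0.74x1 + 0.15x2 + 0.26x3 s.t.:
  0.01x1 + 0.18x2 ≥ 0.13   (sulfur)
  0.11x1 ≥ 0.05   (nitrogen)
  0.52x1 + 0.29x3 ≥ 0.33   (phosphorus (P₂O₅))
  x1, x2, x3 ≥ 0.
All 3 inputs are positive at the optimum. The sulfur, nitrogen, phosphorus (P₂O₅) requirements are met with equality.
Optimal quantities: MAP = 0.4545 kg, gypsum = 0.697 kg, rock phosphate = 0.3229 kg.
Hence cost = 0.74·0.4545 + 0.15·0.697 + 0.26·0.3229 = $0.52483.

$0.525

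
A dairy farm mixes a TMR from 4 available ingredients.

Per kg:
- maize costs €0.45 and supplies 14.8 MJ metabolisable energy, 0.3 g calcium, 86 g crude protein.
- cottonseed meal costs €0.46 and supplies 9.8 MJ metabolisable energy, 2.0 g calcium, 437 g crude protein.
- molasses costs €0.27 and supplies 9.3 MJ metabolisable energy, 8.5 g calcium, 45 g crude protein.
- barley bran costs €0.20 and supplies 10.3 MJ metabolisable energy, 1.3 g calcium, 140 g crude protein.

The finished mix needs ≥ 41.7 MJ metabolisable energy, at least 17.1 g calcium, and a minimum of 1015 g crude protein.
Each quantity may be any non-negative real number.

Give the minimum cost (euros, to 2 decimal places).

Let x1 = kg of maize, x2 = kg of cottonseed meal, x3 = kg of molasses, x4 = kg of barley bran.
Minimise 0.45x1 + 0.46x2 + 0.27x3 + 0.2x4 subject to:
  14.8x1 + 9.8x2 + 9.3x3 + 10.3x4 ≥ 41.7   (metabolisable energy)
  0.3x1 + 2x2 + 8.5x3 + 1.3x4 ≥ 17.1   (calcium)
  86x1 + 437x2 + 45x3 + 140x4 ≥ 1015   (crude protein)
  x1, x2, x3, x4 ≥ 0.
The minimum-cost mix takes nothing from maize — only cottonseed meal, molasses, barley bran. The metabolisable energy, calcium, crude protein requirements are met with equality.
That vertex is x2 = 1.856, x3 = 1.422, x4 = 0.998.
Cost = 0.46·1.856 + 0.27·1.422 + 0.2·0.998 = 1.4373.

€1.44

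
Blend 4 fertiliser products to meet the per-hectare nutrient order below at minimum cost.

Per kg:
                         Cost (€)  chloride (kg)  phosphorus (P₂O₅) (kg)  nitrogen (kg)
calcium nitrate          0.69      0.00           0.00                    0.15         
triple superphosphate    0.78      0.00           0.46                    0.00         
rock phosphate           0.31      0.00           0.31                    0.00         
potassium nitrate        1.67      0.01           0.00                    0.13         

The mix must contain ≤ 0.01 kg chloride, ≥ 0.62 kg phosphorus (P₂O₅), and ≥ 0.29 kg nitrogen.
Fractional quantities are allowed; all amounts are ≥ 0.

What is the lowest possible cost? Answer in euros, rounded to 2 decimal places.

€1.95

This is a linear program. Let x1 = kg of calcium nitrate, x2 = kg of triple superphosphate, x3 = kg of rock phosphate, x4 = kg of potassium nitrate.
min 0.69x1 + 0.78x2 + 0.31x3 + 1.67x4 s.t.:
  0.01x4 ≤ 0.01   (chloride)
  0.46x2 + 0.31x3 ≥ 0.62   (phosphorus (P₂O₅))
  0.15x1 + 0.13x4 ≥ 0.29   (nitrogen)
  x1, x2, x3, x4 ≥ 0.
At the optimum only calcium nitrate, rock phosphate are positive (triple superphosphate, potassium nitrate = 0). The phosphorus (P₂O₅) and nitrogen requirements are met with equality.
Optimal quantities: calcium nitrate = 1.933 kg, rock phosphate = 2 kg.
Objective = 0.69·1.933 + 0.31·2 = 1.9538.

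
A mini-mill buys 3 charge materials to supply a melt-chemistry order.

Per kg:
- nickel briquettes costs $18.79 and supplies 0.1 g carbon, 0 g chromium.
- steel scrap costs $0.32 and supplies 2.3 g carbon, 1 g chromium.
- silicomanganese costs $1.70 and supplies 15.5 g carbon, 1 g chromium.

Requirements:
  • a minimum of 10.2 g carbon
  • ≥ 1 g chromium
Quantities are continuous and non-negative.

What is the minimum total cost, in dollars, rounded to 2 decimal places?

Let x1 = kg of nickel briquettes, x2 = kg of steel scrap, x3 = kg of silicomanganese.
Minimise 18.79x1 + 0.32x2 + 1.7x3 s.t.:
  0.1x1 + 2.3x2 + 15.5x3 ≥ 10.2   (carbon)
  1x2 + 1x3 ≥ 1   (chromium)
  x1, x2, x3 ≥ 0.
At the optimum only steel scrap, silicomanganese are positive (nickel briquettes = 0). Binding constraints: carbon and chromium.
Solving gives x2 = 0.4015, x3 = 0.5985.
Total cost: 0.32·0.4015 + 1.7·0.5985 = 1.1459.

$1.15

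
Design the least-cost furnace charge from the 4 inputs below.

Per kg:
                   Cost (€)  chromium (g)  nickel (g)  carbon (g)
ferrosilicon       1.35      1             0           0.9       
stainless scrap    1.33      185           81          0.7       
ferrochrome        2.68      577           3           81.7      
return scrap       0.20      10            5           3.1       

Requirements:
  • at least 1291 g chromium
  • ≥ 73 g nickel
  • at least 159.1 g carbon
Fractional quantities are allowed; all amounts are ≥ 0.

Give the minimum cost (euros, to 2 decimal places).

Let x1 = kg of ferrosilicon, x2 = kg of stainless scrap, x3 = kg of ferrochrome, x4 = kg of return scrap.
min 1.35x1 + 1.33x2 + 2.68x3 + 0.2x4 s.t.:
  1x1 + 185x2 + 577x3 + 10x4 ≥ 1291   (chromium)
  81x2 + 3x3 + 5x4 ≥ 73   (nickel)
  0.9x1 + 0.7x2 + 81.7x3 + 3.1x4 ≥ 159.1   (carbon)
  x1, x2, x3, x4 ≥ 0.
At the optimum only stainless scrap, ferrochrome are positive (ferrosilicon, return scrap = 0). The chromium and nickel requirements are met with equality.
That vertex is x2 = 0.8282, x3 = 1.972.
Hence cost = 1.33·0.8282 + 2.68·1.972 = €6.3865.

€6.39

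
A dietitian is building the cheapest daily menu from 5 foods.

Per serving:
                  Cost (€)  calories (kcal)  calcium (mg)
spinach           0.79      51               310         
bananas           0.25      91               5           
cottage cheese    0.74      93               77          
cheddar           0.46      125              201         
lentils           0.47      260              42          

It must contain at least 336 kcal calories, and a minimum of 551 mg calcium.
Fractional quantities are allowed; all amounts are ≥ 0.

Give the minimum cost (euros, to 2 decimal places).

€1.26

Let x1 = servings of spinach, x2 = servings of bananas, x3 = servings of cottage cheese, x4 = servings of cheddar, x5 = servings of lentils.
Minimize 0.79x1 + 0.25x2 + 0.74x3 + 0.46x4 + 0.47x5 with:
  51x1 + 91x2 + 93x3 + 125x4 + 260x5 ≥ 336   (calories)
  310x1 + 5x2 + 77x3 + 201x4 + 42x5 ≥ 551   (calcium)
  x1, x2, x3, x4, x5 ≥ 0.
The cheapest feasible vertex uses only cheddar; spinach, bananas, cottage cheese, lentils are not used. The calcium requirement is met with equality.
So cheddar = 2.741 servings.
Cost = 0.46·2.741 = 1.2609.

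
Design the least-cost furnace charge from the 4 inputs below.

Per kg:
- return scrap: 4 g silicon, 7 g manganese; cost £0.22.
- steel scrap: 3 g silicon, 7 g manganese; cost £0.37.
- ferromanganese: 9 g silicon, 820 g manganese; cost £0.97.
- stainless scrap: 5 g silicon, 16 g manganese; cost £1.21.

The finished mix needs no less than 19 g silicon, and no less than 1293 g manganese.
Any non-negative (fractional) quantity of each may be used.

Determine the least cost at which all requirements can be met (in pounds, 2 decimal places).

Let x1 = kg of return scrap, x2 = kg of steel scrap, x3 = kg of ferromanganese, x4 = kg of stainless scrap.
Minimize 0.22x1 + 0.37x2 + 0.97x3 + 1.21x4 s.t.:
  4x1 + 3x2 + 9x3 + 5x4 ≥ 19   (silicon)
  7x1 + 7x2 + 820x3 + 16x4 ≥ 1293   (manganese)
  x1, x2, x3, x4 ≥ 0.
The optimal basis is {return scrap, ferromanganese}; steel scrap, stainless scrap drop out. There the silicon and manganese constraints are tight.
Solving gives x1 = 1.226, x3 = 1.566.
Cost = 0.22·1.226 + 0.97·1.566 = 1.7887.

£1.79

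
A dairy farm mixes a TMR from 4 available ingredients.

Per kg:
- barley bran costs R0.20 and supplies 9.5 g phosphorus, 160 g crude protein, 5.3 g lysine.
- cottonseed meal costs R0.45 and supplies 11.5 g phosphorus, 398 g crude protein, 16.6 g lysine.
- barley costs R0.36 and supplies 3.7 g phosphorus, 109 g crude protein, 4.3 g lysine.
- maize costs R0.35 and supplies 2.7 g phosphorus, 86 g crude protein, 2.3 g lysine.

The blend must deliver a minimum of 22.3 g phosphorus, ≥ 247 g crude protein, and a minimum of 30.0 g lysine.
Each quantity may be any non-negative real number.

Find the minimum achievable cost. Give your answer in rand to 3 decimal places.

R0.828

Treat it as an LP. Let x1 = kg of barley bran, x2 = kg of cottonseed meal, x3 = kg of barley, x4 = kg of maize.
Minimise 0.2x1 + 0.45x2 + 0.36x3 + 0.35x4 subject to:
  9.5x1 + 11.5x2 + 3.7x3 + 2.7x4 ≥ 22.3   (phosphorus)
  160x1 + 398x2 + 109x3 + 86x4 ≥ 247   (crude protein)
  5.3x1 + 16.6x2 + 4.3x3 + 2.3x4 ≥ 30   (lysine)
  x1, x2, x3, x4 ≥ 0.
At the optimum only barley bran, cottonseed meal are positive (barley, maize = 0). The phosphorus and lysine requirements are met with equality.
Solving gives x1 = 0.2603, x2 = 1.724.
Total cost: 0.2·0.2603 + 0.45·1.724 = 0.82786.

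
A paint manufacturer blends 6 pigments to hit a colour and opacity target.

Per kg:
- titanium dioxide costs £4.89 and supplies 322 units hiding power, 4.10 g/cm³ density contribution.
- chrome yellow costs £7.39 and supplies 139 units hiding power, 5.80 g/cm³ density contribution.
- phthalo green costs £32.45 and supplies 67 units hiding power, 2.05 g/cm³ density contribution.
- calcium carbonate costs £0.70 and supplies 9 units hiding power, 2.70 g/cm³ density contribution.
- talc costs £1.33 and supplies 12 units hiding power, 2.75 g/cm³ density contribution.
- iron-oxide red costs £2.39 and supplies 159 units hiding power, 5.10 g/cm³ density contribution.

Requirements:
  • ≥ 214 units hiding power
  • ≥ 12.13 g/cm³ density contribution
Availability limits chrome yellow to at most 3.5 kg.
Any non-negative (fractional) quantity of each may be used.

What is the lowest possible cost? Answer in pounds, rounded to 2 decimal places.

Let x1 = kg of titanium dioxide, x2 = kg of chrome yellow, x3 = kg of phthalo green, x4 = kg of calcium carbonate, x5 = kg of talc, x6 = kg of iron-oxide red.
Minimise 4.89x1 + 7.39x2 + 32.45x3 + 0.7x4 + 1.33x5 + 2.39x6 s.t.:
  322x1 + 139x2 + 67x3 + 9x4 + 12x5 + 159x6 ≥ 214   (hiding power)
  4.1x1 + 5.8x2 + 2.05x3 + 2.7x4 + 2.75x5 + 5.1x6 ≥ 12.13   (density contribution)
  x2 ≤ 3.5
  x1, x2, x3, x4, x5, x6 ≥ 0.
The cheapest feasible vertex uses only calcium carbonate, iron-oxide red; titanium dioxide, chrome yellow, phthalo green, talc are not used. Binding constraints: hiding power and density contribution.
So calcium carbonate = 2.184 kg, iron-oxide red = 1.222 kg.
Total cost: 0.7·2.184 + 2.39·1.222 = 4.4494.

£4.45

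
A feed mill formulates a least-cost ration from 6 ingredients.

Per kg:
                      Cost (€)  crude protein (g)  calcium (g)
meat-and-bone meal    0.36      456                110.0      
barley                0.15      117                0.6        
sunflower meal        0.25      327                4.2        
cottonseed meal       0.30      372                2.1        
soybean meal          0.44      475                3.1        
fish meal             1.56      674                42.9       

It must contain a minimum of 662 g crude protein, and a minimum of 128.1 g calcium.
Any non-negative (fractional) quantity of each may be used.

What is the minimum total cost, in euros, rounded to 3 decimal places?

Let x1 = kg of meat-and-bone meal, x2 = kg of barley, x3 = kg of sunflower meal, x4 = kg of cottonseed meal, x5 = kg of soybean meal, x6 = kg of fish meal.
Minimize 0.36x1 + 0.15x2 + 0.25x3 + 0.3x4 + 0.44x5 + 1.56x6 s.t.:
  456x1 + 117x2 + 327x3 + 372x4 + 475x5 + 674x6 ≥ 662   (crude protein)
  110x1 + 0.6x2 + 4.2x3 + 2.1x4 + 3.1x5 + 42.9x6 ≥ 128.1   (calcium)
  x1, x2, x3, x4, x5, x6 ≥ 0.
At the optimum only meat-and-bone meal, sunflower meal are positive (barley, cottonseed meal, soybean meal, fish meal = 0). The crude protein and calcium requirements are met with equality.
Solving gives x1 = 1.148, x3 = 0.423.
Hence cost = 0.36·1.148 + 0.25·0.423 = €0.51903.

€0.519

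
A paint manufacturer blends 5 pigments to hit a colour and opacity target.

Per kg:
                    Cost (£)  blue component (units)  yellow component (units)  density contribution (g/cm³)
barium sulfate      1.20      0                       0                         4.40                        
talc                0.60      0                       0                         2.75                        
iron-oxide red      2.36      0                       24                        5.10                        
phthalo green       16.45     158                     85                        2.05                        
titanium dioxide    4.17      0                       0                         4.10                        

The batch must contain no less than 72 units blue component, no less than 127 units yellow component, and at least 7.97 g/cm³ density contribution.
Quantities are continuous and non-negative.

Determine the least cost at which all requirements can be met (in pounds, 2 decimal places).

£16.18

This is a linear program. Let x1 = kg of barium sulfate, x2 = kg of talc, x3 = kg of iron-oxide red, x4 = kg of phthalo green, x5 = kg of titanium dioxide.
Minimise 1.2x1 + 0.6x2 + 2.36x3 + 16.45x4 + 4.17x5 with:
  158x4 ≥ 72   (blue component)
  24x3 + 85x4 ≥ 127   (yellow component)
  4.4x1 + 2.75x2 + 5.1x3 + 2.05x4 + 4.1x5 ≥ 7.97   (density contribution)
  x1, x2, x3, x4, x5 ≥ 0.
At the optimum only iron-oxide red, phthalo green are positive (barium sulfate, talc, titanium dioxide = 0). The blue component and yellow component requirements are met with equality.
So iron-oxide red = 3.678 kg, phthalo green = 0.4557 kg.
Hence cost = 2.36·3.678 + 16.45·0.4557 = £16.1763.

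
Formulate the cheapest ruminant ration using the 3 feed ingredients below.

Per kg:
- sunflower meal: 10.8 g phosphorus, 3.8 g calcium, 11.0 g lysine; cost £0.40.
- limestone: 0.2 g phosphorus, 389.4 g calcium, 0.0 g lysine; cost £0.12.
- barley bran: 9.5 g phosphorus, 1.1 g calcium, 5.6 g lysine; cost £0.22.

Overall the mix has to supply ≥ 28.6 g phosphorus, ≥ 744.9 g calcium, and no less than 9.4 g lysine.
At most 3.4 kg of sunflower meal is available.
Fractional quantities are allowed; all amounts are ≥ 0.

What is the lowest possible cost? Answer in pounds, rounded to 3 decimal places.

Set it up as a linear program. Let x1 = kg of sunflower meal, x2 = kg of limestone, x3 = kg of barley bran.
Minimise 0.4x1 + 0.12x2 + 0.22x3 with:
  10.8x1 + 0.2x2 + 9.5x3 ≥ 28.6   (phosphorus)
  3.8x1 + 389.4x2 + 1.1x3 ≥ 744.9   (calcium)
  11x1 + 5.6x3 ≥ 9.4   (lysine)
  x1 ≤ 3.4
  x1, x2, x3 ≥ 0.
At the optimum only limestone, barley bran are positive (sunflower meal = 0). Binding constraints: phosphorus and calcium.
That vertex is x2 = 1.905, x3 = 2.97.
Hence cost = 0.12·1.905 + 0.22·2.97 = £0.88200.

£0.882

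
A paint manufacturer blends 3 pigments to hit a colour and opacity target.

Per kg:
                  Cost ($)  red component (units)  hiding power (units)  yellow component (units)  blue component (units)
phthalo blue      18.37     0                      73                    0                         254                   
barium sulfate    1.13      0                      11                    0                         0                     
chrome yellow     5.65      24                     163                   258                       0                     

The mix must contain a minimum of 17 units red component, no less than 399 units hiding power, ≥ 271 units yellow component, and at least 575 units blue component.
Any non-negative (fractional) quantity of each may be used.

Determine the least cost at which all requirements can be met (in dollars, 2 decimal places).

$49.69

Treat it as an LP. Let x1 = kg of phthalo blue, x2 = kg of barium sulfate, x3 = kg of chrome yellow.
Minimize 18.37x1 + 1.13x2 + 5.65x3 subject to:
  24x3 ≥ 17   (red component)
  73x1 + 11x2 + 163x3 ≥ 399   (hiding power)
  258x3 ≥ 271   (yellow component)
  254x1 ≥ 575   (blue component)
  x1, x2, x3 ≥ 0.
The minimum-cost mix takes nothing from barium sulfate — only phthalo blue, chrome yellow. The hiding power and blue component requirements are met with equality.
Optimal quantities: phthalo blue = 2.264 kg, chrome yellow = 1.434 kg.
Cost = 18.37·2.264 + 5.65·1.434 = 49.6918.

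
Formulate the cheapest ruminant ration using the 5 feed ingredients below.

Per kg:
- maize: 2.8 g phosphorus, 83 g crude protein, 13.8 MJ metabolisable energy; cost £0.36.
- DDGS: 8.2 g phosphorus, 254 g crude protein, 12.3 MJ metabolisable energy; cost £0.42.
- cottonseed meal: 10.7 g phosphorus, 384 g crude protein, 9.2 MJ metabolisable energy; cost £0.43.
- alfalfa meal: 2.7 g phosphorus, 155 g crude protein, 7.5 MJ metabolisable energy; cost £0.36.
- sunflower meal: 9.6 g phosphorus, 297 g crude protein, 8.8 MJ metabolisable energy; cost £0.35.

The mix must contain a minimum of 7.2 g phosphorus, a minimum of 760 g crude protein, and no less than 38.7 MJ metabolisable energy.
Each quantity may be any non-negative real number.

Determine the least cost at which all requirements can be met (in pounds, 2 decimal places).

£1.27

Let x1 = kg of maize, x2 = kg of DDGS, x3 = kg of cottonseed meal, x4 = kg of alfalfa meal, x5 = kg of sunflower meal.
Minimize 0.36x1 + 0.42x2 + 0.43x3 + 0.36x4 + 0.35x5 subject to:
  2.8x1 + 8.2x2 + 10.7x3 + 2.7x4 + 9.6x5 ≥ 7.2   (phosphorus)
  83x1 + 254x2 + 384x3 + 155x4 + 297x5 ≥ 760   (crude protein)
  13.8x1 + 12.3x2 + 9.2x3 + 7.5x4 + 8.8x5 ≥ 38.7   (metabolisable energy)
  x1, x2, x3, x4, x5 ≥ 0.
The minimum-cost mix takes nothing from DDGS, cottonseed meal, alfalfa meal — only maize, sunflower meal. Binding constraints: crude protein and metabolisable energy.
So maize = 1.427 kg, sunflower meal = 2.16 kg.
Hence cost = 0.36·1.427 + 0.35·2.16 = £1.2697.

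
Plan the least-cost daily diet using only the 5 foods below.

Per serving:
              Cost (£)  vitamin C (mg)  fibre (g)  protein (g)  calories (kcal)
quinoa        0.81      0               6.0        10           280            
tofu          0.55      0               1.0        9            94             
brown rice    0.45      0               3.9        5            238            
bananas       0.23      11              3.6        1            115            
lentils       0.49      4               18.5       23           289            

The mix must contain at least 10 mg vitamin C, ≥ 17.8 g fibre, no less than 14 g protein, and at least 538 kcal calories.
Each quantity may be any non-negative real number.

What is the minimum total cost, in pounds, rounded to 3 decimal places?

Let x1 = servings of quinoa, x2 = servings of tofu, x3 = servings of brown rice, x4 = servings of bananas, x5 = servings of lentils.
Minimise 0.81x1 + 0.55x2 + 0.45x3 + 0.23x4 + 0.49x5 with:
  11x4 + 4x5 ≥ 10   (vitamin C)
  6x1 + 1x2 + 3.9x3 + 3.6x4 + 18.5x5 ≥ 17.8   (fibre)
  10x1 + 9x2 + 5x3 + 1x4 + 23x5 ≥ 14   (protein)
  280x1 + 94x2 + 238x3 + 115x4 + 289x5 ≥ 538   (calories)
  x1, x2, x3, x4, x5 ≥ 0.
The cheapest feasible vertex uses only bananas, lentils; quinoa, tofu, brown rice are not used. Binding constraints: vitamin C and calories.
So bananas = 0.2714 servings, lentils = 1.754 servings.
Total cost: 0.23·0.2714 + 0.49·1.754 = 0.92188.

£0.922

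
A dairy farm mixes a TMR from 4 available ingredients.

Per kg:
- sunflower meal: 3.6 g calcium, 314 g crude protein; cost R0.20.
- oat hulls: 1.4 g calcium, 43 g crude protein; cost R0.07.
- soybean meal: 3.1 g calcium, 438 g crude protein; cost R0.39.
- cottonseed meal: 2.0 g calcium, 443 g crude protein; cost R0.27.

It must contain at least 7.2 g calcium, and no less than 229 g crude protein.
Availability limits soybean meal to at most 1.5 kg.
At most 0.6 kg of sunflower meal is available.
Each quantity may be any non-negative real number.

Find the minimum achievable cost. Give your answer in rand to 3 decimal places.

Set it up as a linear program. Let x1 = kg of sunflower meal, x2 = kg of oat hulls, x3 = kg of soybean meal, x4 = kg of cottonseed meal.
Minimize 0.2x1 + 0.07x2 + 0.39x3 + 0.27x4 s.t.:
  3.6x1 + 1.4x2 + 3.1x3 + 2x4 ≥ 7.2   (calcium)
  314x1 + 43x2 + 438x3 + 443x4 ≥ 229   (crude protein)
  x3 ≤ 1.5
  x1 ≤ 0.6
  x1, x2, x3, x4 ≥ 0.
The cheapest feasible vertex uses only sunflower meal, oat hulls; soybean meal, cottonseed meal are not used. Binding constraints: calcium and crude protein.
That vertex is x1 = 0.03862, x2 = 5.044.
Total cost: 0.2·0.03862 + 0.07·5.044 = 0.36080.

R0.361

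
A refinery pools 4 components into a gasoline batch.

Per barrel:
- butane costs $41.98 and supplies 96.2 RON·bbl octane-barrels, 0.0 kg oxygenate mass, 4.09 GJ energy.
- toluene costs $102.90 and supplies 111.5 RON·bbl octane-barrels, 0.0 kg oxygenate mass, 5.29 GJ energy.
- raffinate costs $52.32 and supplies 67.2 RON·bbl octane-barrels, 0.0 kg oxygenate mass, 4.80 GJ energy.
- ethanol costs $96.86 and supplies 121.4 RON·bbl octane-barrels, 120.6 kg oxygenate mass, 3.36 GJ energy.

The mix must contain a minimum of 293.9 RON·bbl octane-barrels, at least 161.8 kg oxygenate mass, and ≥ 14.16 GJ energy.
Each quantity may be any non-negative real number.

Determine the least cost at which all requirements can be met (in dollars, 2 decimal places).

$229.02

Set it up as a linear program. Let x1 = barrels of butane, x2 = barrels of toluene, x3 = barrels of raffinate, x4 = barrels of ethanol.
Minimize 41.98x1 + 102.9x2 + 52.32x3 + 96.86x4 with:
  96.2x1 + 111.5x2 + 67.2x3 + 121.4x4 ≥ 293.9   (octane-barrels)
  120.6x4 ≥ 161.8   (oxygenate mass)
  4.09x1 + 5.29x2 + 4.8x3 + 3.36x4 ≥ 14.16   (energy)
  x1, x2, x3, x4 ≥ 0.
The minimum-cost mix takes nothing from toluene, raffinate — only butane, ethanol. Binding constraints: oxygenate mass and energy.
Solving gives x1 = 2.3599, x4 = 1.3416.
Hence cost = 41.98·2.3599 + 96.86·1.3416 = $229.0160.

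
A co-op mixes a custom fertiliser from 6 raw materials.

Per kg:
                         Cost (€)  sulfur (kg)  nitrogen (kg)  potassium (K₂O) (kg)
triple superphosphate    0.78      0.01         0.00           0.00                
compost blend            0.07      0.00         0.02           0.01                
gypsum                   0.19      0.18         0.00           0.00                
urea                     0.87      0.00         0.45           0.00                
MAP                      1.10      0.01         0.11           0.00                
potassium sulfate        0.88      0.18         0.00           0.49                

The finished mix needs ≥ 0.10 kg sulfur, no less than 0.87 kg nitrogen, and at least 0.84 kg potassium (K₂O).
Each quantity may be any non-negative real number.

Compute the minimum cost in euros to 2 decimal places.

€3.19

Let x1 = kg of triple superphosphate, x2 = kg of compost blend, x3 = kg of gypsum, x4 = kg of urea, x5 = kg of MAP, x6 = kg of potassium sulfate.
Minimize 0.78x1 + 0.07x2 + 0.19x3 + 0.87x4 + 1.1x5 + 0.88x6 with:
  0.01x1 + 0.18x3 + 0.01x5 + 0.18x6 ≥ 0.1   (sulfur)
  0.02x2 + 0.45x4 + 0.11x5 ≥ 0.87   (nitrogen)
  0.01x2 + 0.49x6 ≥ 0.84   (potassium (K₂O))
  x1, x2, x3, x4, x5, x6 ≥ 0.
The minimum-cost mix takes nothing from triple superphosphate, compost blend, gypsum, MAP — only urea, potassium sulfate. The nitrogen and potassium (K₂O) requirements are met with equality.
Solving gives x4 = 1.933, x6 = 1.714.
Cost = 0.87·1.933 + 0.88·1.714 = 3.1900.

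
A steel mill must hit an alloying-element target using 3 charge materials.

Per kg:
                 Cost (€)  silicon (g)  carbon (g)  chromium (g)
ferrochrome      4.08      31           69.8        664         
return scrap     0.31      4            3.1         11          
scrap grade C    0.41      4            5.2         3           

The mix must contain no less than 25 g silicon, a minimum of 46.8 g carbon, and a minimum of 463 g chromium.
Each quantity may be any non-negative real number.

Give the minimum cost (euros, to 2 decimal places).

€3.08

Let x1 = kg of ferrochrome, x2 = kg of return scrap, x3 = kg of scrap grade C.
min 4.08x1 + 0.31x2 + 0.41x3 s.t.:
  31x1 + 4x2 + 4x3 ≥ 25   (silicon)
  69.8x1 + 3.1x2 + 5.2x3 ≥ 46.8   (carbon)
  664x1 + 11x2 + 3x3 ≥ 463   (chromium)
  x1, x2, x3 ≥ 0.
At the optimum only ferrochrome, return scrap are positive (scrap grade C = 0). The silicon and chromium requirements are met with equality.
So ferrochrome = 0.6812 kg, return scrap = 0.9706 kg.
Total cost: 4.08·0.6812 + 0.31·0.9706 = 3.0802.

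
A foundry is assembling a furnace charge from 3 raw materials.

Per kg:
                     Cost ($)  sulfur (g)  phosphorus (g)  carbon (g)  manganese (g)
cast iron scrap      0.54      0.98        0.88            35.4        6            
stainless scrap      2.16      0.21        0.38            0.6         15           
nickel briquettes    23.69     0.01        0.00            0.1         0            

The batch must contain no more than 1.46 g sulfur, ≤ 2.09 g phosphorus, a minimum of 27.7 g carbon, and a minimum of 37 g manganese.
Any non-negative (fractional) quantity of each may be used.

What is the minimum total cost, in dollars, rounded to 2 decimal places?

$4.99

Treat it as an LP. Let x1 = kg of cast iron scrap, x2 = kg of stainless scrap, x3 = kg of nickel briquettes.
Minimize 0.54x1 + 2.16x2 + 23.69x3 with:
  0.98x1 + 0.21x2 + 0.01x3 ≤ 1.46   (sulfur)
  0.88x1 + 0.38x2 ≤ 2.09   (phosphorus)
  35.4x1 + 0.6x2 + 0.1x3 ≥ 27.7   (carbon)
  6x1 + 15x2 ≥ 37   (manganese)
  x1, x2, x3 ≥ 0.
The optimal basis is {cast iron scrap, stainless scrap}; nickel briquettes drops out. The sulfur and manganese requirements are met with equality.
Solving gives x1 = 1.051, x2 = 2.046.
Cost = 0.54·1.051 + 2.16·2.046 = 4.9869.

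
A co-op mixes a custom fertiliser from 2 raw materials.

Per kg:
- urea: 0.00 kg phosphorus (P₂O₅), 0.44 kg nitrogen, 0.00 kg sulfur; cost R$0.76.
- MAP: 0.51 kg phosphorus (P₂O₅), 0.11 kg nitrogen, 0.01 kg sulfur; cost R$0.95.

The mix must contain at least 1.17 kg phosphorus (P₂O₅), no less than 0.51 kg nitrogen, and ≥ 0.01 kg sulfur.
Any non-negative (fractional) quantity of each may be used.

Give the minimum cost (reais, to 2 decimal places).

R$2.62

Let x1 = kg of urea, x2 = kg of MAP.
Minimize 0.76x1 + 0.95x2 subject to:
  0.51x2 ≥ 1.17   (phosphorus (P₂O₅))
  0.44x1 + 0.11x2 ≥ 0.51   (nitrogen)
  0.01x2 ≥ 0.01   (sulfur)
  x1, x2 ≥ 0.
Both inputs are positive at the optimum. There the phosphorus (P₂O₅) and nitrogen constraints are tight.
Optimal quantities: urea = 0.5856 kg, MAP = 2.294 kg.
Cost = 0.76·0.5856 + 0.95·2.294 = 2.6244.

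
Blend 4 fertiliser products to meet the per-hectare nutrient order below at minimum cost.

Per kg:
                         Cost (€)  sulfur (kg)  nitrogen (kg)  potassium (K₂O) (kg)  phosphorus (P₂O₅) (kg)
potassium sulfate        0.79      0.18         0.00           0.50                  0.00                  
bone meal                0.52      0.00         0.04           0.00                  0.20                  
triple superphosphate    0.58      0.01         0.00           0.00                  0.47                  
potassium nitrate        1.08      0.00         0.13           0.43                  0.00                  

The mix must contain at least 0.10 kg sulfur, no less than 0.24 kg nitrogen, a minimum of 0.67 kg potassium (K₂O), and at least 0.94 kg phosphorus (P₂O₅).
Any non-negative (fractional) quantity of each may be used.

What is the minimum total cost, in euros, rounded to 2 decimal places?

€3.39

Let x1 = kg of potassium sulfate, x2 = kg of bone meal, x3 = kg of triple superphosphate, x4 = kg of potassium nitrate.
Minimise 0.79x1 + 0.52x2 + 0.58x3 + 1.08x4 subject to:
  0.18x1 + 0.01x3 ≥ 0.1   (sulfur)
  0.04x2 + 0.13x4 ≥ 0.24   (nitrogen)
  0.5x1 + 0.43x4 ≥ 0.67   (potassium (K₂O))
  0.2x2 + 0.47x3 ≥ 0.94   (phosphorus (P₂O₅))
  x1, x2, x3, x4 ≥ 0.
The optimal mix uses every input. Binding constraints: sulfur, nitrogen, potassium (K₂O), phosphorus (P₂O₅).
So potassium sulfate = 0.5123 kg, bone meal = 2.872 kg, triple superphosphate = 0.7778 kg, potassium nitrate = 0.9624 kg.
Total cost: 0.79·0.5123 + 0.52·2.872 + 0.58·0.7778 + 1.08·0.9624 = 3.3887.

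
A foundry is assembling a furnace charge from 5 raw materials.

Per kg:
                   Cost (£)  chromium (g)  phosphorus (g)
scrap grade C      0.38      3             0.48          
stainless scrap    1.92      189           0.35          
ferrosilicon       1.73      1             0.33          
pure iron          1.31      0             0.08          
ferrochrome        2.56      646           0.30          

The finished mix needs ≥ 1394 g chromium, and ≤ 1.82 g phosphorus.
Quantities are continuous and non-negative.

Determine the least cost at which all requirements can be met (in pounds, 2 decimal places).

Set it up as a linear program. Let x1 = kg of scrap grade C, x2 = kg of stainless scrap, x3 = kg of ferrosilicon, x4 = kg of pure iron, x5 = kg of ferrochrome.
Minimize 0.38x1 + 1.92x2 + 1.73x3 + 1.31x4 + 2.56x5 with:
  3x1 + 189x2 + 1x3 + 646x5 ≥ 1394   (chromium)
  0.48x1 + 0.35x2 + 0.33x3 + 0.08x4 + 0.3x5 ≤ 1.82   (phosphorus)
  x1, x2, x3, x4, x5 ≥ 0.
The optimal basis is {ferrochrome}; scrap grade C, stainless scrap, ferrosilicon, pure iron drop out. The chromium requirement is met with equality.
That vertex is x5 = 2.158.
Cost = 2.56·2.158 = 5.5245.

£5.52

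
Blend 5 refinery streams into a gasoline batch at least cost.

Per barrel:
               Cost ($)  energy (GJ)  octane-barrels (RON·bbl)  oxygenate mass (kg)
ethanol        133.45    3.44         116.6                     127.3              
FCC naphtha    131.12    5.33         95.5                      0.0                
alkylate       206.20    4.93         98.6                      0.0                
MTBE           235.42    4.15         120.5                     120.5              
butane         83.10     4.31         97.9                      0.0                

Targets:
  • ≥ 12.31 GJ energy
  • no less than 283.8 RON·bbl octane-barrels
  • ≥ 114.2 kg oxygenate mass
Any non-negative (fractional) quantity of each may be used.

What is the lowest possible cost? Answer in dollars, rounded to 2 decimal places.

Set it up as a linear program. Let x1 = barrels of ethanol, x2 = barrels of FCC naphtha, x3 = barrels of alkylate, x4 = barrels of MTBE, x5 = barrels of butane.
min 133.45x1 + 131.12x2 + 206.2x3 + 235.42x4 + 83.1x5 s.t.:
  3.44x1 + 5.33x2 + 4.93x3 + 4.15x4 + 4.31x5 ≥ 12.31   (energy)
  116.6x1 + 95.5x2 + 98.6x3 + 120.5x4 + 97.9x5 ≥ 283.8   (octane-barrels)
  127.3x1 + 120.5x4 ≥ 114.2   (oxygenate mass)
  x1, x2, x3, x4, x5 ≥ 0.
The cheapest feasible vertex uses only ethanol, butane; FCC naphtha, alkylate, MTBE are not used. Binding constraints: energy and oxygenate mass.
So ethanol = 0.89709 barrels, butane = 2.1401 barrels.
Cost = 133.45·0.89709 + 83.1·2.1401 = 297.5590.

$297.56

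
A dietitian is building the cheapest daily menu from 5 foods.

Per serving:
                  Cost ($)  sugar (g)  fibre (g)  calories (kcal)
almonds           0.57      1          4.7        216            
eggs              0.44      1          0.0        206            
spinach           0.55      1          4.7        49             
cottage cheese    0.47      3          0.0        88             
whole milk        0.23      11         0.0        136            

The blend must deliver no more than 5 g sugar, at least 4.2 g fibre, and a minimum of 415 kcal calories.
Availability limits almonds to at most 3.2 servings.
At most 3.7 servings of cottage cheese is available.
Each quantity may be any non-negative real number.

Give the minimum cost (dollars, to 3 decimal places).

$0.966

This is a linear program. Let x1 = servings of almonds, x2 = servings of eggs, x3 = servings of spinach, x4 = servings of cottage cheese, x5 = servings of whole milk.
Minimise 0.57x1 + 0.44x2 + 0.55x3 + 0.47x4 + 0.23x5 subject to:
  1x1 + 1x2 + 1x3 + 3x4 + 11x5 ≤ 5   (sugar)
  4.7x1 + 4.7x3 ≥ 4.2   (fibre)
  216x1 + 206x2 + 49x3 + 88x4 + 136x5 ≥ 415   (calories)
  x1 ≤ 3.2
  x4 ≤ 3.7
  x1, x2, x3, x4, x5 ≥ 0.
The minimum-cost mix takes nothing from spinach, cottage cheese — only almonds, eggs, whole milk. There the sugar, fibre, calories constraints are tight.
Optimal quantities: almonds = 0.8936 servings, eggs = 0.8842 servings, whole milk = 0.2929 servings.
Hence cost = 0.57·0.8936 + 0.44·0.8842 + 0.23·0.2929 = $0.96577.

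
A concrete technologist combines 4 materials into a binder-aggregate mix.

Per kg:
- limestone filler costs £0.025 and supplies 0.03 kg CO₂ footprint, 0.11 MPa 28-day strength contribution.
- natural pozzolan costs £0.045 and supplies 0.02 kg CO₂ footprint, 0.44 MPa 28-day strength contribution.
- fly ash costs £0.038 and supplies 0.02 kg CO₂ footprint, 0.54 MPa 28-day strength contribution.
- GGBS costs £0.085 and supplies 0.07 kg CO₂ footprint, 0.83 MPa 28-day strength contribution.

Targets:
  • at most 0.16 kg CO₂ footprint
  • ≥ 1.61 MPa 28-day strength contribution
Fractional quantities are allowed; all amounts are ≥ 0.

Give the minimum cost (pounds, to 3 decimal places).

Set it up as a linear program. Let x1 = kg of limestone filler, x2 = kg of natural pozzolan, x3 = kg of fly ash, x4 = kg of GGBS.
min 0.025x1 + 0.045x2 + 0.038x3 + 0.085x4 subject to:
  0.03x1 + 0.02x2 + 0.02x3 + 0.07x4 ≤ 0.16   (CO₂ footprint)
  0.11x1 + 0.44x2 + 0.54x3 + 0.83x4 ≥ 1.61   (28-day strength contribution)
  x1, x2, x3, x4 ≥ 0.
At the optimum only fly ash is positive (limestone filler, natural pozzolan, GGBS = 0). There the 28-day strength contribution constraint is tight.
That vertex is x3 = 2.981.
Cost = 0.038·2.981 = 0.11328.

£0.113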